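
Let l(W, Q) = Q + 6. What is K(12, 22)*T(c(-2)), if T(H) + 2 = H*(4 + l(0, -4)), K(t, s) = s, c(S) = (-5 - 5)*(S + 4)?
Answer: -2684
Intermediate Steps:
l(W, Q) = 6 + Q
c(S) = -40 - 10*S (c(S) = -10*(4 + S) = -40 - 10*S)
T(H) = -2 + 6*H (T(H) = -2 + H*(4 + (6 - 4)) = -2 + H*(4 + 2) = -2 + H*6 = -2 + 6*H)
K(12, 22)*T(c(-2)) = 22*(-2 + 6*(-40 - 10*(-2))) = 22*(-2 + 6*(-40 + 20)) = 22*(-2 + 6*(-20)) = 22*(-2 - 120) = 22*(-122) = -2684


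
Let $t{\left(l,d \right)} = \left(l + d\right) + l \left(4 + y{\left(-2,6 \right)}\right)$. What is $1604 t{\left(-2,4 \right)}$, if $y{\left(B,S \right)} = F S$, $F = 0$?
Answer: $-9624$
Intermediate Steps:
$y{\left(B,S \right)} = 0$ ($y{\left(B,S \right)} = 0 S = 0$)
$t{\left(l,d \right)} = d + 5 l$ ($t{\left(l,d \right)} = \left(l + d\right) + l \left(4 + 0\right) = \left(d + l\right) + l 4 = \left(d + l\right) + 4 l = d + 5 l$)
$1604 t{\left(-2,4 \right)} = 1604 \left(4 + 5 \left(-2\right)\right) = 1604 \left(4 - 10\right) = 1604 \left(-6\right) = -9624$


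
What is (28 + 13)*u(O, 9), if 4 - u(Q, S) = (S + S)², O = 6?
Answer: -13120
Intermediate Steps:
u(Q, S) = 4 - 4*S² (u(Q, S) = 4 - (S + S)² = 4 - (2*S)² = 4 - 4*S²)
(28 + 13)*u(O, 9) = (28 + 13)*(4 - 4*9²) = 41*(4 - 4*81) = 41*(4 - 324) = 41*(-320) = -13120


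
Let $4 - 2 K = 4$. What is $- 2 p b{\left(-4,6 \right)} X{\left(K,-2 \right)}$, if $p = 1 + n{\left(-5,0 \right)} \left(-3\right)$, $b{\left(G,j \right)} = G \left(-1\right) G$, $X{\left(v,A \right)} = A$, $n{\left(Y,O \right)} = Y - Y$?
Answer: $-64$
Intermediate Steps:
$K = 0$ ($K = 2 - 2 = 0$)
$n{\left(Y,O \right)} = 0$
$b{\left(G,j \right)} = - G^{2}$ ($b{\left(G,j \right)} = - G G = - G^{2}$)
$p = 1$ ($p = 1 + 0 \left(-3\right) = 1 + 0 = 1$)
$- 2 p b{\left(-4,6 \right)} X{\left(K,-2 \right)} = \left(-2\right) 1 - \left(-4\right)^{2} \left(-2\right) = - 2 \left(-1\right) 16 \left(-2\right) = - 2 \left(\left(-16\right) \left(-2\right)\right) = \left(-2\right) 32 = -64$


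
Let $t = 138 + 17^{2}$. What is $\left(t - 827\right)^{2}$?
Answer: $160000$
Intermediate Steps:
$t = 427$ ($t = 138 + 289 = 427$)
$\left(t - 827\right)^{2} = \left(427 - 827\right)^{2} = \left(-400\right)^{2} = 160000$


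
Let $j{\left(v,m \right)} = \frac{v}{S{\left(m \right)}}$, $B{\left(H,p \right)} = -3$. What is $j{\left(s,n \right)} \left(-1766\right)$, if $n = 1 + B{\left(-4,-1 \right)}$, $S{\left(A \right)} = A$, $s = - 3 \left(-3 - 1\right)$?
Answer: $10596$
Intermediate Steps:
$s = 12$ ($s = \left(-3\right) \left(-4\right) = 12$)
$n = -2$ ($n = 1 - 3 = -2$)
$j{\left(v,m \right)} = \frac{v}{m}$
$j{\left(s,n \right)} \left(-1766\right) = \frac{12}{-2} \left(-1766\right) = 12 \left(- \frac{1}{2}\right) \left(-1766\right) = \left(-6\right) \left(-1766\right) = 10596$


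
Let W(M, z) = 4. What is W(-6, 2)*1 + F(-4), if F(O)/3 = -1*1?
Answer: 1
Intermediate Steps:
F(O) = -3 (F(O) = 3*(-1*1) = 3*(-1) = -3)
W(-6, 2)*1 + F(-4) = 4*1 - 3 = 4 - 3 = 1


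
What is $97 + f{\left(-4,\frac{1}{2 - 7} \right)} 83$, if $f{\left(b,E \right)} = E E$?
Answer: $\frac{2508}{25} \approx 100.32$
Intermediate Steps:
$f{\left(b,E \right)} = E^{2}$
$97 + f{\left(-4,\frac{1}{2 - 7} \right)} 83 = 97 + \left(\frac{1}{2 - 7}\right)^{2} \cdot 83 = 97 + \left(\frac{1}{-5}\right)^{2} \cdot 83 = 97 + \left(- \frac{1}{5}\right)^{2} \cdot 83 = 97 + \frac{1}{25} \cdot 83 = 97 + \frac{83}{25} = \frac{2508}{25}$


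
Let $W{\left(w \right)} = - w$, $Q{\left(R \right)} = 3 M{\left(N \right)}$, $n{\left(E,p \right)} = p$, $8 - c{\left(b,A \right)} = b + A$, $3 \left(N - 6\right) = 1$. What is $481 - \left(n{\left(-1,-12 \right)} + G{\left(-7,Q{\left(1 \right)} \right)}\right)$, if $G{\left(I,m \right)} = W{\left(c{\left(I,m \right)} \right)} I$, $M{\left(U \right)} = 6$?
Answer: $514$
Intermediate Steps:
$N = \frac{19}{3}$ ($N = 6 + \frac{1}{3} \cdot 1 = 6 + \frac{1}{3} = \frac{19}{3} \approx 6.3333$)
$c{\left(b,A \right)} = 8 - A - b$ ($c{\left(b,A \right)} = 8 - \left(b + A\right) = 8 - \left(A + b\right) = 8 - A - b$)
$Q{\left(R \right)} = 18$ ($Q{\left(R \right)} = 3 \cdot 6 = 18$)
$G{\left(I,m \right)} = I \left(-8 + I + m\right)$ ($G{\left(I,m \right)} = - (8 - m - I) I = - (8 - I - m) I = \left(-8 + I + m\right) I = I \left(-8 + I + m\right)$)
$481 - \left(n{\left(-1,-12 \right)} + G{\left(-7,Q{\left(1 \right)} \right)}\right) = 481 - \left(-12 - 7 \left(-8 - 7 + 18\right)\right) = 481 - \left(-12 - 21\right) = 481 - -33 = 481 + 33 = 514$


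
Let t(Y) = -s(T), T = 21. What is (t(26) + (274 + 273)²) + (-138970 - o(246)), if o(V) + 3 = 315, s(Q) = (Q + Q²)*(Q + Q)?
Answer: 140523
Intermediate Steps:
s(Q) = 2*Q*(Q + Q²) (s(Q) = (Q + Q²)*(2*Q) = 2*Q*(Q + Q²))
o(V) = 312 (o(V) = -3 + 315 = 312)
t(Y) = -19404 (t(Y) = -2*21²*(1 + 21) = -2*441*22 = -1*19404 = -19404)
(t(26) + (274 + 273)²) + (-138970 - o(246)) = (-19404 + (274 + 273)²) + (-138970 - 1*312) = (-19404 + 547²) + (-138970 - 312) = (-19404 + 299209) - 139282 = 279805 - 139282 = 140523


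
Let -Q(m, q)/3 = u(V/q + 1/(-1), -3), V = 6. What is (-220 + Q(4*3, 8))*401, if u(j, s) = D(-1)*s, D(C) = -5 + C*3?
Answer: -117092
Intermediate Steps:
D(C) = -5 + 3*C
u(j, s) = -8*s (u(j, s) = (-5 + 3*(-1))*s = (-5 - 3)*s = -8*s)
Q(m, q) = -72 (Q(m, q) = -(-24)*(-3) = -3*24 = -72)
(-220 + Q(4*3, 8))*401 = (-220 - 72)*401 = -292*401 = -117092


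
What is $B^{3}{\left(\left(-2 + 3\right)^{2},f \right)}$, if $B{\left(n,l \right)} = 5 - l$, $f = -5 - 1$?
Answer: $1331$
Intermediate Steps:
$f = -6$
$B^{3}{\left(\left(-2 + 3\right)^{2},f \right)} = \left(5 - -6\right)^{3} = \left(5 + 6\right)^{3} = 11^{3} = 1331$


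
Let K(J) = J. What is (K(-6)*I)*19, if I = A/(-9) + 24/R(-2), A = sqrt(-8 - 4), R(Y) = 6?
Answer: -456 + 76*I*sqrt(3)/3 ≈ -456.0 + 43.879*I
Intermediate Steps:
A = 2*I*sqrt(3) (A = sqrt(-12) = 2*I*sqrt(3) ≈ 3.4641*I)
I = 4 - 2*I*sqrt(3)/9 (I = (2*I*sqrt(3))/(-9) + 24/6 = (2*I*sqrt(3))*(-1/9) + 24*(1/6) = -2*I*sqrt(3)/9 + 4 = 4 - 2*I*sqrt(3)/9 ≈ 4.0 - 0.3849*I)
(K(-6)*I)*19 = -6*(4 - 2*I*sqrt(3)/9)*19 = (-24 + 4*I*sqrt(3)/3)*19 = -456 + 76*I*sqrt(3)/3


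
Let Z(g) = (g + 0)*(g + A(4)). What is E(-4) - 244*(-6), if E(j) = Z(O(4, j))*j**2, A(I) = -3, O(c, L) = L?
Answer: 1912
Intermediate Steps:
Z(g) = g*(-3 + g) (Z(g) = (g + 0)*(g - 3) = g*(-3 + g))
E(j) = j**3*(-3 + j) (E(j) = (j*(-3 + j))*j**2 = j**3*(-3 + j))
E(-4) - 244*(-6) = (-4)**3*(-3 - 4) - 244*(-6) = -64*(-7) - 61*(-24) = 448 + 1464 = 1912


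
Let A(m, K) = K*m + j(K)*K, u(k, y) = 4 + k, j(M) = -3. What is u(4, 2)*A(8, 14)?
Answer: 560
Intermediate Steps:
A(m, K) = -3*K + K*m (A(m, K) = K*m - 3*K = -3*K + K*m)
u(4, 2)*A(8, 14) = (4 + 4)*(14*(-3 + 8)) = 8*(14*5) = 8*70 = 560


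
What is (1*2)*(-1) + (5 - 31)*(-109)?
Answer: 2832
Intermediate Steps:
(1*2)*(-1) + (5 - 31)*(-109) = 2*(-1) - 26*(-109) = -2 + 2834 = 2832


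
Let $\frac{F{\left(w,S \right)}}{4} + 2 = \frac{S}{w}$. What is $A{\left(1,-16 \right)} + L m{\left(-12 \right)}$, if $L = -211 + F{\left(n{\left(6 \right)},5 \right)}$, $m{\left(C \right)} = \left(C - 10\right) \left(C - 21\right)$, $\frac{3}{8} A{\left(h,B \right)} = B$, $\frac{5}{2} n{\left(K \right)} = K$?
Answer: $- \frac{458960}{3} \approx -1.5299 \cdot 10^{5}$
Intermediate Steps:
$n{\left(K \right)} = \frac{2 K}{5}$
$A{\left(h,B \right)} = \frac{8 B}{3}$
$F{\left(w,S \right)} = -8 + \frac{4 S}{w}$ ($F{\left(w,S \right)} = -8 + 4 \frac{S}{w} = -8 + \frac{4 S}{w}$)
$m{\left(C \right)} = \left(-21 + C\right) \left(-10 + C\right)$ ($m{\left(C \right)} = \left(-10 + C\right) \left(-21 + C\right) = \left(-21 + C\right) \left(-10 + C\right)$)
$L = - \frac{632}{3}$ ($L = -211 - \left(8 - \frac{20}{\frac{2}{5} \cdot 6}\right) = -211 - \left(8 - \frac{20}{\frac{12}{5}}\right) = -211 - \left(8 - \frac{25}{3}\right) = -211 + \left(-8 + \frac{25}{3}\right) = -211 + \frac{1}{3} = - \frac{632}{3} \approx -210.67$)
$A{\left(1,-16 \right)} + L m{\left(-12 \right)} = \frac{8}{3} \left(-16\right) - \frac{632 \left(210 + \left(-12\right)^{2} - -372\right)}{3} = - \frac{128}{3} - \frac{632 \left(210 + 144 + 372\right)}{3} = - \frac{128}{3} - 152944 = - \frac{458960}{3}$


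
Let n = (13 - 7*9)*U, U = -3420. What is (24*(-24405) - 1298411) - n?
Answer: -2055131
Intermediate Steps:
n = 171000 (n = (13 - 7*9)*(-3420) = (13 - 63)*(-3420) = -50*(-3420) = 171000)
(24*(-24405) - 1298411) - n = (24*(-24405) - 1298411) - 1*171000 = (-585720 - 1298411) - 171000 = -1884131 - 171000 = -2055131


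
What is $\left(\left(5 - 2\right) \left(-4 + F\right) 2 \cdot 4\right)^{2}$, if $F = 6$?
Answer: $2304$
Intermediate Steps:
$\left(\left(5 - 2\right) \left(-4 + F\right) 2 \cdot 4\right)^{2} = \left(\left(5 - 2\right) \left(-4 + 6\right) 2 \cdot 4\right)^{2} = \left(3 \cdot 2 \cdot 2 \cdot 4\right)^{2} = \left(6 \cdot 2 \cdot 4\right)^{2} = \left(12 \cdot 4\right)^{2} = 48^{2} = 2304$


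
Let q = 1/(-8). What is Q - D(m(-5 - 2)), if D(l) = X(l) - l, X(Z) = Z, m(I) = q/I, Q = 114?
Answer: 114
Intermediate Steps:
q = -⅛ ≈ -0.12500
m(I) = -1/(8*I)
D(l) = 0 (D(l) = l - l = 0)
Q - D(m(-5 - 2)) = 114 - 1*0 = 114 + 0 = 114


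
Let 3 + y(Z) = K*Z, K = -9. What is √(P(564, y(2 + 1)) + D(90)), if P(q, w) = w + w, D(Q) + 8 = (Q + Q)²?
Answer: 2*√8083 ≈ 179.81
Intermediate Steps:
D(Q) = -8 + 4*Q² (D(Q) = -8 + (Q + Q)² = -8 + (2*Q)² = -8 + 4*Q²)
y(Z) = -3 - 9*Z
P(q, w) = 2*w
√(P(564, y(2 + 1)) + D(90)) = √(2*(-3 - 9*(2 + 1)) + (-8 + 4*90²)) = √(2*(-3 - 9*3) + (-8 + 4*8100)) = √(2*(-3 - 27) + (-8 + 32400)) = √(2*(-30) + 32392) = √(-60 + 32392) = √32332 = 2*√8083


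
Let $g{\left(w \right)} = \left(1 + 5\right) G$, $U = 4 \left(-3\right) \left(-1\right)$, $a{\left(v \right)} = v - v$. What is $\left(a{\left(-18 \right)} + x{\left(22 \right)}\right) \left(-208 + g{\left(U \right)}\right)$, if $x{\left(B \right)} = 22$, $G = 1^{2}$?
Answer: $-4444$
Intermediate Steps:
$a{\left(v \right)} = 0$
$G = 1$
$U = 12$ ($U = \left(-12\right) \left(-1\right) = 12$)
$g{\left(w \right)} = 6$ ($g{\left(w \right)} = \left(1 + 5\right) 1 = 6 \cdot 1 = 6$)
$\left(a{\left(-18 \right)} + x{\left(22 \right)}\right) \left(-208 + g{\left(U \right)}\right) = \left(0 + 22\right) \left(-208 + 6\right) = 22 \left(-202\right) = -4444$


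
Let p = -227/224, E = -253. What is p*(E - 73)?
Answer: 37001/112 ≈ 330.37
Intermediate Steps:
p = -227/224 (p = -227*1/224 = -227/224 ≈ -1.0134)
p*(E - 73) = -227*(-253 - 73)/224 = -227/224*(-326) = 37001/112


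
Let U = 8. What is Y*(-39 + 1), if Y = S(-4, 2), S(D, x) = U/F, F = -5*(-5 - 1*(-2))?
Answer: -304/15 ≈ -20.267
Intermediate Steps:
F = 15 (F = -5*(-5 + 2) = -5*(-3) = 15)
S(D, x) = 8/15
Y = 8/15 ≈ 0.53333
Y*(-39 + 1) = 8*(-39 + 1)/15 = (8/15)*(-38) = -304/15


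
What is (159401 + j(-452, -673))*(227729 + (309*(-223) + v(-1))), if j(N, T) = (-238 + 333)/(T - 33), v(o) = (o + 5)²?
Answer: 8937576876609/353 ≈ 2.5319e+10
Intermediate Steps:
v(o) = (5 + o)²
j(N, T) = 95/(-33 + T)
(159401 + j(-452, -673))*(227729 + (309*(-223) + v(-1))) = (159401 + 95/(-33 - 673))*(227729 + (309*(-223) + (5 - 1)²)) = (159401 + 95/(-706))*(227729 + (-68907 + 4²)) = (159401 + 95*(-1/706))*(227729 + (-68907 + 16)) = (159401 - 95/706)*(227729 - 68891) = (112537011/706)*158838 = 8937576876609/353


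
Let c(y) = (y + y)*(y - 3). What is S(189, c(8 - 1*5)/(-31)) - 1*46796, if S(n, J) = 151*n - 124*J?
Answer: -18257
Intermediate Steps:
c(y) = 2*y*(-3 + y) (c(y) = (2*y)*(-3 + y) = 2*y*(-3 + y))
S(n, J) = -124*J + 151*n
S(189, c(8 - 1*5)/(-31)) - 1*46796 = (-124*2*(8 - 1*5)*(-3 + (8 - 1*5))/(-31) + 151*189) - 1*46796 = (-124*2*(8 - 5)*(-3 + (8 - 5))*(-1)/31 + 28539) - 46796 = (-124*2*3*(-3 + 3)*(-1)/31 + 28539) - 46796 = (-124*2*3*0*(-1)/31 + 28539) - 46796 = (-0*(-1)/31 + 28539) - 46796 = (-124*0 + 28539) - 46796 = (0 + 28539) - 46796 = 28539 - 46796 = -18257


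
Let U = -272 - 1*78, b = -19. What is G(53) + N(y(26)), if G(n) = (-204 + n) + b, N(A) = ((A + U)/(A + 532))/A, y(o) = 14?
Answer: -15474/91 ≈ -170.04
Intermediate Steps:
U = -350 (U = -272 - 78 = -350)
N(A) = (-350 + A)/(A*(532 + A)) (N(A) = ((A - 350)/(A + 532))/A = ((-350 + A)/(532 + A))/A = (-350 + A)/(A*(532 + A)))
G(n) = -223 + n (G(n) = (-204 + n) - 19 = -223 + n)
G(53) + N(y(26)) = (-223 + 53) + (-350 + 14)/(14*(532 + 14)) = -170 + (1/14)*(-336)/546 = -170 + (1/14)*(1/546)*(-336) = -170 - 4/91 = -15474/91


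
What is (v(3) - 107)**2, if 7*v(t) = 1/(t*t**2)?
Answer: 408929284/35721 ≈ 11448.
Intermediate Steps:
v(t) = 1/(7*t**3) (v(t) = 1/(7*((t*t**2))) = 1/(7*(t**3)) = 1/(7*t**3))
(v(3) - 107)**2 = ((1/7)/3**3 - 107)**2 = ((1/7)*(1/27) - 107)**2 = (1/189 - 107)**2 = (-20222/189)**2 = 408929284/35721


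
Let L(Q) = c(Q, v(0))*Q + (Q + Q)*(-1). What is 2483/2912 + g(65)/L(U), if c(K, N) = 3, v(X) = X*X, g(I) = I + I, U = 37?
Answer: 36187/8288 ≈ 4.3662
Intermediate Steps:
g(I) = 2*I
v(X) = X**2
L(Q) = Q (L(Q) = 3*Q + (Q + Q)*(-1) = 3*Q + (2*Q)*(-1) = 3*Q - 2*Q = Q)
2483/2912 + g(65)/L(U) = 2483/2912 + (2*65)/37 = 2483*(1/2912) + 130*(1/37) = 191/224 + 130/37 = 36187/8288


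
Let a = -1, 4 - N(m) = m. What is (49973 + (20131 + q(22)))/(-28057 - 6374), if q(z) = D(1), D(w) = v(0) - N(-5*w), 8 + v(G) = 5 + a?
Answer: -70091/34431 ≈ -2.0357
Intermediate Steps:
N(m) = 4 - m
v(G) = -4 (v(G) = -8 + (5 - 1) = -8 + 4 = -4)
D(w) = -8 - 5*w (D(w) = -4 - (4 - (-5)*w) = -4 - (4 + 5*w) = -4 + (-4 - 5*w) = -8 - 5*w)
q(z) = -13 (q(z) = -8 - 5*1 = -8 - 5 = -13)
(49973 + (20131 + q(22)))/(-28057 - 6374) = (49973 + (20131 - 13))/(-28057 - 6374) = (49973 + 20118)/(-34431) = 70091*(-1/34431) = -70091/34431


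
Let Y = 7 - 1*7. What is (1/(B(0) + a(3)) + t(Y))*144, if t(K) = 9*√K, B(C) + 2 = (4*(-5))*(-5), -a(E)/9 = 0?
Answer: 72/49 ≈ 1.4694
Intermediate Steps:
a(E) = 0 (a(E) = -9*0 = 0)
B(C) = 98 (B(C) = -2 + (4*(-5))*(-5) = -2 - 20*(-5) = -2 + 100 = 98)
Y = 0 (Y = 7 - 7 = 0)
(1/(B(0) + a(3)) + t(Y))*144 = (1/(98 + 0) + 9*√0)*144 = (1/98 + 9*0)*144 = (1/98 + 0)*144 = (1/98)*144 = 72/49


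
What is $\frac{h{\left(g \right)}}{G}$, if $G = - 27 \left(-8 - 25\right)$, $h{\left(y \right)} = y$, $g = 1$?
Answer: $\frac{1}{891} \approx 0.0011223$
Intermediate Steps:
$G = 891$ ($G = \left(-27\right) \left(-33\right) = 891$)
$\frac{h{\left(g \right)}}{G} = 1 \cdot \frac{1}{891} = \frac{1}{891}$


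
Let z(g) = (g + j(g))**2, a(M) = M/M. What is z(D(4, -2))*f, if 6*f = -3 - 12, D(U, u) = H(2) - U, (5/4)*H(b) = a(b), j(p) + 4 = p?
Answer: -1352/5 ≈ -270.40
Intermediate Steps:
a(M) = 1
j(p) = -4 + p
H(b) = 4/5 (H(b) = (4/5)*1 = 4/5)
D(U, u) = 4/5 - U
f = -5/2 (f = (-3 - 12)/6 = (1/6)*(-15) = -5/2 ≈ -2.5000)
z(g) = (-4 + 2*g)**2 (z(g) = (g + (-4 + g))**2 = (-4 + 2*g)**2)
z(D(4, -2))*f = (4*(-2 + (4/5 - 1*4))**2)*(-5/2) = (4*(-2 + (4/5 - 4))**2)*(-5/2) = (4*(-2 - 16/5)**2)*(-5/2) = (4*(-26/5)**2)*(-5/2) = (4*(676/25))*(-5/2) = (2704/25)*(-5/2) = -1352/5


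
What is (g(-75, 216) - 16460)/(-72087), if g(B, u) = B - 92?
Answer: 16627/72087 ≈ 0.23065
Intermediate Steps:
g(B, u) = -92 + B
(g(-75, 216) - 16460)/(-72087) = ((-92 - 75) - 16460)/(-72087) = (-167 - 16460)*(-1/72087) = -16627*(-1/72087) = 16627/72087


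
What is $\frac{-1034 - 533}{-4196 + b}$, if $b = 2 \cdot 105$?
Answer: $\frac{1567}{3986} \approx 0.39313$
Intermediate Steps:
$b = 210$
$\frac{-1034 - 533}{-4196 + b} = \frac{-1034 - 533}{-4196 + 210} = - \frac{1567}{-3986} = \left(-1567\right) \left(- \frac{1}{3986}\right) = \frac{1567}{3986}$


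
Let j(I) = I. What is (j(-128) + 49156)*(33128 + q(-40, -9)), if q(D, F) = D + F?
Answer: 1621797212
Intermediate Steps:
(j(-128) + 49156)*(33128 + q(-40, -9)) = (-128 + 49156)*(33128 + (-40 - 9)) = 49028*(33128 - 49) = 49028*33079 = 1621797212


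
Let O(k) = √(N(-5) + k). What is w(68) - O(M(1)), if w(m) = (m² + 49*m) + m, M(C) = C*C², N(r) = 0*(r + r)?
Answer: 8023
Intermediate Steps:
N(r) = 0 (N(r) = 0*(2*r) = 0)
M(C) = C³
O(k) = √k (O(k) = √(0 + k) = √k)
w(m) = m² + 50*m
w(68) - O(M(1)) = 68*(50 + 68) - √(1³) = 68*118 - √1 = 8024 - 1*1 = 8024 - 1 = 8023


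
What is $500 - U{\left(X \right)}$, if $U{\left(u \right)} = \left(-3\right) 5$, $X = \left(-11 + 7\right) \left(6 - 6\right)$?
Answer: $515$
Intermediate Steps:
$X = 0$ ($X = \left(-4\right) 0 = 0$)
$U{\left(u \right)} = -15$
$500 - U{\left(X \right)} = 500 - -15 = 500 + 15 = 515$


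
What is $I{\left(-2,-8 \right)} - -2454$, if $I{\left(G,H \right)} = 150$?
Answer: $2604$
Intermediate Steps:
$I{\left(-2,-8 \right)} - -2454 = 150 - -2454 = 150 + 2454 = 2604$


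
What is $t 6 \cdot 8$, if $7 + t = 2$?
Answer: $-240$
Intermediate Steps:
$t = -5$ ($t = -7 + 2 = -5$)
$t 6 \cdot 8 = \left(-5\right) 6 \cdot 8 = \left(-30\right) 8 = -240$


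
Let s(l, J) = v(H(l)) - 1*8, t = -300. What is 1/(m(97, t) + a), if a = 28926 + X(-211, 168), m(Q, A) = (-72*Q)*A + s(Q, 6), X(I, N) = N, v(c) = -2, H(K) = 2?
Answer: 1/2124284 ≈ 4.7075e-7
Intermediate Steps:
s(l, J) = -10 (s(l, J) = -2 - 1*8 = -2 - 8 = -10)
m(Q, A) = -10 - 72*A*Q (m(Q, A) = (-72*Q)*A - 10 = -72*A*Q - 10 = -10 - 72*A*Q)
a = 29094 (a = 28926 + 168 = 29094)
1/(m(97, t) + a) = 1/((-10 - 72*(-300)*97) + 29094) = 1/((-10 + 2095200) + 29094) = 1/(2095190 + 29094) = 1/2124284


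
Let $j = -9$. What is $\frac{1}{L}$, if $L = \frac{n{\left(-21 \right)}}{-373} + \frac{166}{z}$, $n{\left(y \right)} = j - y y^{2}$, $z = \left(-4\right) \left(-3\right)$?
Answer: $- \frac{2238}{24553} \approx -0.09115$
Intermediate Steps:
$z = 12$
$n{\left(y \right)} = -9 - y^{3}$ ($n{\left(y \right)} = -9 - y y^{2} = -9 - y^{3}$)
$L = - \frac{24553}{2238}$ ($L = \frac{-9 - \left(-21\right)^{3}}{-373} + \frac{166}{12} = \left(-9 - -9261\right) \left(- \frac{1}{373}\right) + 166 \cdot \frac{1}{12} = \left(-9 + 9261\right) \left(- \frac{1}{373}\right) + \frac{83}{6} = 9252 \left(- \frac{1}{373}\right) + \frac{83}{6} = - \frac{9252}{373} + \frac{83}{6} = - \frac{24553}{2238} \approx -10.971$)
$\frac{1}{L} = \frac{1}{- \frac{24553}{2238}} = - \frac{2238}{24553}$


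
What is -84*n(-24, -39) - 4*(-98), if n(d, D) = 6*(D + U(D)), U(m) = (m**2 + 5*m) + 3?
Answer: -649768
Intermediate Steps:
U(m) = 3 + m**2 + 5*m
n(d, D) = 18 + 6*D**2 + 36*D (n(d, D) = 6*(D + (3 + D**2 + 5*D)) = 6*(3 + D**2 + 6*D) = 18 + 6*D**2 + 36*D)
-84*n(-24, -39) - 4*(-98) = -84*(18 + 6*(-39)**2 + 36*(-39)) - 4*(-98) = -84*(18 + 6*1521 - 1404) + 392 = -84*(18 + 9126 - 1404) + 392 = -84*7740 + 392 = -650160 + 392 = -649768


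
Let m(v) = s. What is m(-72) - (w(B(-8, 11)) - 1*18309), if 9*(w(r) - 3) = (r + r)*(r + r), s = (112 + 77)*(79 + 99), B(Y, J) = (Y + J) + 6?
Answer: 51912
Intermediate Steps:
B(Y, J) = 6 + J + Y (B(Y, J) = (J + Y) + 6 = 6 + J + Y)
s = 33642 (s = 189*178 = 33642)
w(r) = 3 + 4*r²/9 (w(r) = 3 + ((r + r)*(r + r))/9 = 3 + ((2*r)*(2*r))/9 = 3 + (4*r²)/9 = 3 + 4*r²/9)
m(v) = 33642
m(-72) - (w(B(-8, 11)) - 1*18309) = 33642 - ((3 + 4*(6 + 11 - 8)²/9) - 1*18309) = 33642 - ((3 + (4/9)*9²) - 18309) = 33642 - ((3 + (4/9)*81) - 18309) = 33642 - ((3 + 36) - 18309) = 33642 - (39 - 18309) = 33642 - 1*(-18270) = 33642 + 18270 = 51912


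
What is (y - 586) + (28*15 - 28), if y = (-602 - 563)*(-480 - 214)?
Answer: 808316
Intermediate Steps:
y = 808510 (y = -1165*(-694) = 808510)
(y - 586) + (28*15 - 28) = (808510 - 586) + (28*15 - 28) = 807924 + (420 - 28) = 807924 + 392 = 808316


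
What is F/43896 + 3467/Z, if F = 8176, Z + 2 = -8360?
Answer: -10477465/45882294 ≈ -0.22836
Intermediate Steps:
Z = -8362 (Z = -2 - 8360 = -8362)
F/43896 + 3467/Z = 8176/43896 + 3467/(-8362) = 8176*(1/43896) + 3467*(-1/8362) = 1022/5487 - 3467/8362 = -10477465/45882294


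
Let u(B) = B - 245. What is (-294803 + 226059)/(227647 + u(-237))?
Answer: -68744/227165 ≈ -0.30262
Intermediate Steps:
u(B) = -245 + B
(-294803 + 226059)/(227647 + u(-237)) = (-294803 + 226059)/(227647 + (-245 - 237)) = -68744/(227647 - 482) = -68744/227165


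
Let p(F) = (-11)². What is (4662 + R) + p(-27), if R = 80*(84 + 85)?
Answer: 18303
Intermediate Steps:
R = 13520 (R = 80*169 = 13520)
p(F) = 121
(4662 + R) + p(-27) = (4662 + 13520) + 121 = 18182 + 121 = 18303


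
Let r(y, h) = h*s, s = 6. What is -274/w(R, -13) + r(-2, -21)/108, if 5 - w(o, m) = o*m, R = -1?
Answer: 397/12 ≈ 33.083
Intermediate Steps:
r(y, h) = 6*h (r(y, h) = h*6 = 6*h)
w(o, m) = 5 - m*o (w(o, m) = 5 - o*m = 5 - m*o)
-274/w(R, -13) + r(-2, -21)/108 = -274/(5 - 1*(-13)*(-1)) + (6*(-21))/108 = -274/(5 - 13) - 126*1/108 = -274/(-8) - 7/6 = -274*(-⅛) - 7/6 = 137/4 - 7/6 = 397/12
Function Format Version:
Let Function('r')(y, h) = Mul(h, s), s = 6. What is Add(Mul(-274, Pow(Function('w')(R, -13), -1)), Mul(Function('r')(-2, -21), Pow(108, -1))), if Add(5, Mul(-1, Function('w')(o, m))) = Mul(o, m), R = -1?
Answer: Rational(397, 12) ≈ 33.083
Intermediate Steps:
Function('r')(y, h) = Mul(6, h) (Function('r')(y, h) = Mul(h, 6) = Mul(6, h))
Function('w')(o, m) = Add(5, Mul(-1, m, o)) (Function('w')(o, m) = Add(5, Mul(-1, Mul(o, m))) = Add(5, Mul(-1, Mul(m, o))) = Add(5, Mul(-1, m, o)))
Add(Mul(-274, Pow(Function('w')(R, -13), -1)), Mul(Function('r')(-2, -21), Pow(108, -1))) = Add(Mul(-274, Pow(Add(5, Mul(-1, -13, -1)), -1)), Mul(Mul(6, -21), Pow(108, -1))) = Add(Mul(-274, Pow(Add(5, -13), -1)), Mul(-126, Rational(1, 108))) = Add(Mul(-274, Pow(-8, -1)), Rational(-7, 6)) = Add(Mul(-274, Rational(-1, 8)), Rational(-7, 6)) = Add(Rational(137, 4), Rational(-7, 6)) = Rational(397, 12)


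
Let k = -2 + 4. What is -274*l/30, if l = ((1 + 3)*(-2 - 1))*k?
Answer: 1096/5 ≈ 219.20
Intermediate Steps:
k = 2
l = -24 (l = ((1 + 3)*(-2 - 1))*2 = (4*(-3))*2 = -12*2 = -24)
-274*l/30 = -(-6576)/30 = -274*(-⅘) = 1096/5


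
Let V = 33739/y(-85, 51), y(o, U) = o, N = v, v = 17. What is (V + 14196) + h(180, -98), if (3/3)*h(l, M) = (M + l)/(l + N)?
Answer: 231072407/16745 ≈ 13799.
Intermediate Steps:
N = 17
h(l, M) = (M + l)/(17 + l) (h(l, M) = (M + l)/(l + 17) = (M + l)/(17 + l))
V = -33739/85 (V = 33739/(-85) = 33739*(-1/85) = -33739/85 ≈ -396.93)
(V + 14196) + h(180, -98) = (-33739/85 + 14196) + (-98 + 180)/(17 + 180) = 1172921/85 + 82/197 = 231072407/16745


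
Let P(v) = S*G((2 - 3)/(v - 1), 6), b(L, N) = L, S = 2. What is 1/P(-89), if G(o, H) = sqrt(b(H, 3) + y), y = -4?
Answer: sqrt(2)/4 ≈ 0.35355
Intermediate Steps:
G(o, H) = sqrt(-4 + H) (G(o, H) = sqrt(H - 4) = sqrt(-4 + H))
P(v) = 2*sqrt(2) (P(v) = 2*sqrt(-4 + 6) = 2*sqrt(2))
1/P(-89) = 1/(2*sqrt(2)) = sqrt(2)/4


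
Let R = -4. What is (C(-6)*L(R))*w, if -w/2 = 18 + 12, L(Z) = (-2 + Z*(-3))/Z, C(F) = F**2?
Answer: 5400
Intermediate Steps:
L(Z) = (-2 - 3*Z)/Z
w = -60 (w = -2*(18 + 12) = -2*30 = -60)
(C(-6)*L(R))*w = ((-6)**2*(-3 - 2/(-4)))*(-60) = (36*(-3 - 2*(-1/4)))*(-60) = (36*(-3 + 1/2))*(-60) = (36*(-5/2))*(-60) = -90*(-60) = 5400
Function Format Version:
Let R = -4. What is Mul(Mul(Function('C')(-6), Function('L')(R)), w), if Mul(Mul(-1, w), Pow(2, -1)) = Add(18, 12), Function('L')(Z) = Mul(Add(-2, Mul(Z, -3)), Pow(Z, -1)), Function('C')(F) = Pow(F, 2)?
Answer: 5400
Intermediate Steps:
Function('L')(Z) = Mul(Pow(Z, -1), Add(-2, Mul(-3, Z))) (Function('L')(Z) = Mul(Add(-2, Mul(-3, Z)), Pow(Z, -1)) = Mul(Pow(Z, -1), Add(-2, Mul(-3, Z))))
w = -60 (w = Mul(-2, Add(18, 12)) = Mul(-2, 30) = -60)
Mul(Mul(Function('C')(-6), Function('L')(R)), w) = Mul(Mul(Pow(-6, 2), Add(-3, Mul(-2, Pow(-4, -1)))), -60) = Mul(Mul(36, Add(-3, Mul(-2, Rational(-1, 4)))), -60) = Mul(Mul(36, Add(-3, Rational(1, 2))), -60) = Mul(Mul(36, Rational(-5, 2)), -60) = Mul(-90, -60) = 5400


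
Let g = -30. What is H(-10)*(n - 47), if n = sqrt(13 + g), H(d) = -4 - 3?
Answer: 329 - 7*I*sqrt(17) ≈ 329.0 - 28.862*I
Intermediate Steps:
H(d) = -7
n = I*sqrt(17) (n = sqrt(13 - 30) = sqrt(-17) = I*sqrt(17) ≈ 4.1231*I)
H(-10)*(n - 47) = -7*(I*sqrt(17) - 47) = -7*(-47 + I*sqrt(17)) = 329 - 7*I*sqrt(17)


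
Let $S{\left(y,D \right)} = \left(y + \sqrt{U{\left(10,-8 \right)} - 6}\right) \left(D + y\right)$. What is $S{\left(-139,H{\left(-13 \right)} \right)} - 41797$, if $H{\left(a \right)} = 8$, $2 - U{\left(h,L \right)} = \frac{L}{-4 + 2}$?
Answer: $-23588 - 262 i \sqrt{2} \approx -23588.0 - 370.52 i$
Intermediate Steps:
$U{\left(h,L \right)} = 2 + \frac{L}{2}$ ($U{\left(h,L \right)} = 2 - \frac{L}{-4 + 2} = 2 - \frac{L}{-2} = 2 - L \left(- \frac{1}{2}\right) = 2 - - \frac{L}{2} = 2 + \frac{L}{2}$)
$S{\left(y,D \right)} = \left(D + y\right) \left(y + 2 i \sqrt{2}\right)$ ($S{\left(y,D \right)} = \left(y + \sqrt{\left(2 + \frac{1}{2} \left(-8\right)\right) - 6}\right) \left(D + y\right) = \left(y + \sqrt{\left(2 - 4\right) - 6}\right) \left(D + y\right) = \left(y + \sqrt{-2 - 6}\right) \left(D + y\right) = \left(y + \sqrt{-8}\right) \left(D + y\right) = \left(y + 2 i \sqrt{2}\right) \left(D + y\right) = \left(D + y\right) \left(y + 2 i \sqrt{2}\right)$)
$S{\left(-139,H{\left(-13 \right)} \right)} - 41797 = \left(\left(-139\right)^{2} + 8 \left(-139\right) + 2 i 8 \sqrt{2} + 2 i \left(-139\right) \sqrt{2}\right) - 41797 = \left(19321 - 1112 + 16 i \sqrt{2} - 278 i \sqrt{2}\right) - 41797 = \left(18209 - 262 i \sqrt{2}\right) - 41797 = -23588 - 262 i \sqrt{2}$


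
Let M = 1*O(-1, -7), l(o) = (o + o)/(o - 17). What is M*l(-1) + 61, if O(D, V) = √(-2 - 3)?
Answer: 61 + I*√5/9 ≈ 61.0 + 0.24845*I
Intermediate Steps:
O(D, V) = I*√5 (O(D, V) = √(-5) = I*√5)
l(o) = 2*o/(-17 + o) (l(o) = (2*o)/(-17 + o) = 2*o/(-17 + o))
M = I*√5 (M = 1*(I*√5) = I*√5 ≈ 2.2361*I)
M*l(-1) + 61 = (I*√5)*(2*(-1)/(-17 - 1)) + 61 = (I*√5)*(2*(-1)/(-18)) + 61 = (I*√5)*(2*(-1)*(-1/18)) + 61 = (I*√5)*(⅑) + 61 = I*√5/9 + 61 = 61 + I*√5/9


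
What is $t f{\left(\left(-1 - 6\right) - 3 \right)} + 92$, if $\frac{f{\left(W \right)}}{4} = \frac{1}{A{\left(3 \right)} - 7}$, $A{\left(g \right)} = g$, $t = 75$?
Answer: $17$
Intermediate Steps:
$f{\left(W \right)} = -1$ ($f{\left(W \right)} = \frac{4}{3 - 7} = \frac{4}{-4} = 4 \left(- \frac{1}{4}\right) = -1$)
$t f{\left(\left(-1 - 6\right) - 3 \right)} + 92 = 75 \left(-1\right) + 92 = -75 + 92 = 17$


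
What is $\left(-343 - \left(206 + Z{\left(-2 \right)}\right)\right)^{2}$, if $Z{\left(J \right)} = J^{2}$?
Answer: $305809$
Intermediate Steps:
$\left(-343 - \left(206 + Z{\left(-2 \right)}\right)\right)^{2} = \left(-343 - 210\right)^{2} = \left(-553\right)^{2} = 305809$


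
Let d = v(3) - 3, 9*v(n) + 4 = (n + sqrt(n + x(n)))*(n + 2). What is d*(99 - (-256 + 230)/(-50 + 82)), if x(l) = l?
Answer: -1597/9 + 7985*sqrt(6)/144 ≈ -41.617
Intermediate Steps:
v(n) = -4/9 + (2 + n)*(n + sqrt(2)*sqrt(n))/9 (v(n) = -4/9 + ((n + sqrt(n + n))*(n + 2))/9 = -4/9 + ((n + sqrt(2*n))*(2 + n))/9 = -4/9 + ((n + sqrt(2)*sqrt(n))*(2 + n))/9 = -4/9 + ((2 + n)*(n + sqrt(2)*sqrt(n)))/9 = -4/9 + (2 + n)*(n + sqrt(2)*sqrt(n))/9)
d = -16/9 + 5*sqrt(6)/9 (d = (-4/9 + (1/9)*3**2 + (2/9)*3 + sqrt(2)*3**(3/2)/9 + 2*sqrt(2)*sqrt(3)/9) - 3 = (-4/9 + (1/9)*9 + 2/3 + sqrt(2)*(3*sqrt(3))/9 + 2*sqrt(6)/9) - 3 = (-4/9 + 1 + 2/3 + sqrt(6)/3 + 2*sqrt(6)/9) - 3 = (11/9 + 5*sqrt(6)/9) - 3 = -16/9 + 5*sqrt(6)/9 ≈ -0.41695)
d*(99 - (-256 + 230)/(-50 + 82)) = (-16/9 + 5*sqrt(6)/9)*(99 - (-256 + 230)/(-50 + 82)) = (-16/9 + 5*sqrt(6)/9)*(99 - (-26)/32) = (-16/9 + 5*sqrt(6)/9)*(99 - 1*(-13/16)) = (-16/9 + 5*sqrt(6)/9)*(99 + 13/16) = (-16/9 + 5*sqrt(6)/9)*(1597/16) = -1597/9 + 7985*sqrt(6)/144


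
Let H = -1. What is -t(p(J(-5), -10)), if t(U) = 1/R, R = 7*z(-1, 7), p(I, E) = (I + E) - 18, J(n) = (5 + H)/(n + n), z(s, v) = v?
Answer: -1/49 ≈ -0.020408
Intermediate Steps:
J(n) = 2/n (J(n) = (5 - 1)/(n + n) = 4/((2*n)) = 4*(1/(2*n)) = 2/n)
p(I, E) = -18 + E + I (p(I, E) = (E + I) - 18 = -18 + E + I)
R = 49 (R = 7*7 = 49)
t(U) = 1/49
-t(p(J(-5), -10)) = -1*1/49 = -1/49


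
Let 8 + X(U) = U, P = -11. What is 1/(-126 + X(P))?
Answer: -1/145 ≈ -0.0068966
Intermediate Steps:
X(U) = -8 + U
1/(-126 + X(P)) = 1/(-126 + (-8 - 11)) = 1/(-126 - 19) = 1/(-145) = -1/145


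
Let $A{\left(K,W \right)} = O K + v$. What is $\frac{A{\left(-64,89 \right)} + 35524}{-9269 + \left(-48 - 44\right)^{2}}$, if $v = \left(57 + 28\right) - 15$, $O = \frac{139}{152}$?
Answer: $- \frac{675174}{15295} \approx -44.143$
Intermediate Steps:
$O = \frac{139}{152}$ ($O = 139 \cdot \frac{1}{152} = \frac{139}{152} \approx 0.91447$)
$v = 70$ ($v = 85 - 15 = 70$)
$A{\left(K,W \right)} = 70 + \frac{139 K}{152}$ ($A{\left(K,W \right)} = \frac{139 K}{152} + 70 = 70 + \frac{139 K}{152}$)
$\frac{A{\left(-64,89 \right)} + 35524}{-9269 + \left(-48 - 44\right)^{2}} = \frac{\left(70 + \frac{139}{152} \left(-64\right)\right) + 35524}{-9269 + \left(-48 - 44\right)^{2}} = \frac{\left(70 - \frac{1112}{19}\right) + 35524}{-9269 + \left(-92\right)^{2}} = \frac{\frac{218}{19} + 35524}{-9269 + 8464} = \frac{675174}{19 \left(-805\right)} = \frac{675174}{19} \left(- \frac{1}{805}\right) = - \frac{675174}{15295}$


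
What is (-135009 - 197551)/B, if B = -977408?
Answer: 20785/61088 ≈ 0.34025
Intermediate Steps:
(-135009 - 197551)/B = (-135009 - 197551)/(-977408) = -332560*(-1/977408) = 20785/61088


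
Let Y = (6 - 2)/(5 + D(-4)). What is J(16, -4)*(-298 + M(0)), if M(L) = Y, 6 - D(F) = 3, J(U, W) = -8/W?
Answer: -595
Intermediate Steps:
D(F) = 3 (D(F) = 6 - 1*3 = 6 - 3 = 3)
Y = ½ (Y = (6 - 2)/(5 + 3) = 4/8 = 4*(⅛) = ½ ≈ 0.50000)
M(L) = ½
J(16, -4)*(-298 + M(0)) = (-8/(-4))*(-298 + ½) = -8*(-¼)*(-595/2) = 2*(-595/2) = -595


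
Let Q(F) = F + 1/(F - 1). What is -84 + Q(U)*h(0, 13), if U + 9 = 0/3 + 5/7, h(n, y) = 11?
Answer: -80229/455 ≈ -176.33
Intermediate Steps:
U = -58/7 (U = -9 + (0/3 + 5/7) = -9 + (0*(1/3) + 5*(1/7)) = -9 + (0 + 5/7) = -9 + 5/7 = -58/7 ≈ -8.2857)
Q(F) = F + 1/(-1 + F)
-84 + Q(U)*h(0, 13) = -84 + ((1 + (-58/7)**2 - 1*(-58/7))/(-1 - 58/7))*11 = -84 + ((1 + 3364/49 + 58/7)/(-65/7))*11 = -84 - 7/65*3819/49*11 = -84 - 3819/455*11 = -84 - 42009/455 = -80229/455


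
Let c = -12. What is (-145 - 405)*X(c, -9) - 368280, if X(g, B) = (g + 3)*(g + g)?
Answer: -487080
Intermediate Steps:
X(g, B) = 2*g*(3 + g) (X(g, B) = (3 + g)*(2*g) = 2*g*(3 + g))
(-145 - 405)*X(c, -9) - 368280 = (-145 - 405)*(2*(-12)*(3 - 12)) - 368280 = -1100*(-12)*(-9) - 368280 = -550*216 - 368280 = -118800 - 368280 = -487080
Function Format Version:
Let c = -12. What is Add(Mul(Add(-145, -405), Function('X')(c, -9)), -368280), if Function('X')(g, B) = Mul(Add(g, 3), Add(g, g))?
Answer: -487080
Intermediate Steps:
Function('X')(g, B) = Mul(2, g, Add(3, g)) (Function('X')(g, B) = Mul(Add(3, g), Mul(2, g)) = Mul(2, g, Add(3, g)))
Add(Mul(Add(-145, -405), Function('X')(c, -9)), -368280) = Add(Mul(Add(-145, -405), Mul(2, -12, Add(3, -12))), -368280) = Add(Mul(-550, Mul(2, -12, -9)), -368280) = Add(Mul(-550, 216), -368280) = Add(-118800, -368280) = -487080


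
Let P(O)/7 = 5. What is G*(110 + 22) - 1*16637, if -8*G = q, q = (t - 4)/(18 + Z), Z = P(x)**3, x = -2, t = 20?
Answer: -713611105/42893 ≈ -16637.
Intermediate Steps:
P(O) = 35 (P(O) = 7*5 = 35)
Z = 42875 (Z = 35**3 = 42875)
q = 16/42893 (q = (20 - 4)/(18 + 42875) = 16/42893 ≈ 0.00037302)
G = -2/42893 (G = -1/8*16/42893 = -2/42893 ≈ -4.6628e-5)
G*(110 + 22) - 1*16637 = -2*(110 + 22)/42893 - 1*16637 = -2/42893*132 - 16637 = -264/42893 - 16637 = -713611105/42893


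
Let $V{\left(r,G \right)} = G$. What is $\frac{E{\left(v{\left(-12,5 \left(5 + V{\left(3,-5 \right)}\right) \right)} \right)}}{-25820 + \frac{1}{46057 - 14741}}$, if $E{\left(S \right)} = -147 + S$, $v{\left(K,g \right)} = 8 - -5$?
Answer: $\frac{4196344}{808579119} \approx 0.0051898$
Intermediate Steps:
$v{\left(K,g \right)} = 13$ ($v{\left(K,g \right)} = 8 + 5 = 13$)
$\frac{E{\left(v{\left(-12,5 \left(5 + V{\left(3,-5 \right)}\right) \right)} \right)}}{-25820 + \frac{1}{46057 - 14741}} = \frac{-147 + 13}{-25820 + \frac{1}{46057 - 14741}} = - \frac{134}{-25820 + \frac{1}{31316}} = - \frac{134}{- \frac{808579119}{31316}} = \left(-134\right) \left(- \frac{31316}{808579119}\right) = \frac{4196344}{808579119}$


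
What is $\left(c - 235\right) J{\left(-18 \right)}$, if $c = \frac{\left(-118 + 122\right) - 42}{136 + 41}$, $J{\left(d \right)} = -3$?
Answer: $\frac{41633}{59} \approx 705.64$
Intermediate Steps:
$c = - \frac{38}{177}$ ($c = \frac{4 - 42}{177} = \left(-38\right) \frac{1}{177} = - \frac{38}{177} \approx -0.21469$)
$\left(c - 235\right) J{\left(-18 \right)} = \left(- \frac{38}{177} - 235\right) \left(-3\right) = \left(- \frac{41633}{177}\right) \left(-3\right) = \frac{41633}{59}$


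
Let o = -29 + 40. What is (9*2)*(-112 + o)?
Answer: -1818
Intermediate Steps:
o = 11
(9*2)*(-112 + o) = (9*2)*(-112 + 11) = 18*(-101) = -1818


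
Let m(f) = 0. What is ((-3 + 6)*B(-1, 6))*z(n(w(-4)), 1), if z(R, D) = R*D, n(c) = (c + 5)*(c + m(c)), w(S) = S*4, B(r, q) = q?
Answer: 3168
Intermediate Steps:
w(S) = 4*S
n(c) = c*(5 + c) (n(c) = (c + 5)*(c + 0) = (5 + c)*c = c*(5 + c))
z(R, D) = D*R
((-3 + 6)*B(-1, 6))*z(n(w(-4)), 1) = ((-3 + 6)*6)*(1*((4*(-4))*(5 + 4*(-4)))) = (3*6)*(1*(-16*(5 - 16))) = 18*(1*(-16*(-11))) = 18*(1*176) = 18*176 = 3168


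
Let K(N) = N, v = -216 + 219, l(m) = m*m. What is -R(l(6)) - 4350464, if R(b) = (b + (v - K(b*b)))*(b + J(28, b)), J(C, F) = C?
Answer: -4270016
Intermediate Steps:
l(m) = m**2
v = 3
R(b) = (28 + b)*(3 + b - b**2) (R(b) = (b + (3 - b*b))*(b + 28) = (b + (3 - b**2))*(28 + b) = (3 + b - b**2)*(28 + b) = (28 + b)*(3 + b - b**2))
-R(l(6)) - 4350464 = -(84 - (6**2)**3 - 27*(6**2)**2 + 31*6**2) - 4350464 = -(84 - 1*36**3 - 27*36**2 + 31*36) - 4350464 = -(84 - 1*46656 - 27*1296 + 1116) - 4350464 = -(84 - 46656 - 34992 + 1116) - 4350464 = -1*(-80448) - 4350464 = 80448 - 4350464 = -4270016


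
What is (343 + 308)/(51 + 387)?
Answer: 217/146 ≈ 1.4863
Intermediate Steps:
(343 + 308)/(51 + 387) = 651/438 = 651*(1/438) = 217/146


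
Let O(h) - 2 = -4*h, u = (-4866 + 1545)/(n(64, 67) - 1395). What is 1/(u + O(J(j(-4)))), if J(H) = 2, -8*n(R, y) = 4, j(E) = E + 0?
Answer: -2791/10104 ≈ -0.27623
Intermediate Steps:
j(E) = E
n(R, y) = -½ (n(R, y) = -⅛*4 = -½)
u = 6642/2791 (u = (-4866 + 1545)/(-½ - 1395) = -3321/(-2791/2) = -3321*(-2/2791) = 6642/2791 ≈ 2.3798)
O(h) = 2 - 4*h
1/(u + O(J(j(-4)))) = 1/(6642/2791 + (2 - 4*2)) = 1/(6642/2791 + (2 - 8)) = 1/(6642/2791 - 6) = 1/(-10104/2791) = -2791/10104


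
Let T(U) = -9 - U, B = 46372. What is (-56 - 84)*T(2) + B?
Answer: 47912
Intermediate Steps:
(-56 - 84)*T(2) + B = (-56 - 84)*(-9 - 1*2) + 46372 = -140*(-9 - 2) + 46372 = -140*(-11) + 46372 = 1540 + 46372 = 47912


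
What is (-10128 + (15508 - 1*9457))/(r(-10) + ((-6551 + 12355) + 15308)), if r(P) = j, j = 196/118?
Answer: -240543/1245706 ≈ -0.19310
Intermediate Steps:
j = 98/59 (j = 196*(1/118) = 98/59 ≈ 1.6610)
r(P) = 98/59
(-10128 + (15508 - 1*9457))/(r(-10) + ((-6551 + 12355) + 15308)) = (-10128 + (15508 - 1*9457))/(98/59 + ((-6551 + 12355) + 15308)) = (-10128 + (15508 - 9457))/(98/59 + (5804 + 15308)) = (-10128 + 6051)/(98/59 + 21112) = -4077/1245706/59 = -4077*59/1245706 = -240543/1245706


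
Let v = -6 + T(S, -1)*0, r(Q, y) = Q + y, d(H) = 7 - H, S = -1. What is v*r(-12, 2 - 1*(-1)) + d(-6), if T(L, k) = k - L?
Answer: 67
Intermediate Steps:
v = -6 (v = -6 + (-1 - 1*(-1))*0 = -6 + (-1 + 1)*0 = -6 + 0*0 = -6 + 0 = -6)
v*r(-12, 2 - 1*(-1)) + d(-6) = -6*(-12 + (2 - 1*(-1))) + (7 - 1*(-6)) = -6*(-12 + (2 + 1)) + (7 + 6) = -6*(-12 + 3) + 13 = -6*(-9) + 13 = 54 + 13 = 67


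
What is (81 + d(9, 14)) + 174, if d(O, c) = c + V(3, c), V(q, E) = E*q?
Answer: 311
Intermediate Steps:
d(O, c) = 4*c (d(O, c) = c + c*3 = c + 3*c = 4*c)
(81 + d(9, 14)) + 174 = (81 + 4*14) + 174 = (81 + 56) + 174 = 137 + 174 = 311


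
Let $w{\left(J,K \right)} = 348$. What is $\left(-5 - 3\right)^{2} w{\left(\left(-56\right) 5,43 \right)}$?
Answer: $22272$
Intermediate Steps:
$\left(-5 - 3\right)^{2} w{\left(\left(-56\right) 5,43 \right)} = \left(-5 - 3\right)^{2} \cdot 348 = \left(-8\right)^{2} \cdot 348 = 64 \cdot 348 = 22272$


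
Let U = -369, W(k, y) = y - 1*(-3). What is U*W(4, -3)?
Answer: 0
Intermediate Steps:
W(k, y) = 3 + y (W(k, y) = y + 3 = 3 + y)
U*W(4, -3) = -369*(3 - 3) = -369*0 = 0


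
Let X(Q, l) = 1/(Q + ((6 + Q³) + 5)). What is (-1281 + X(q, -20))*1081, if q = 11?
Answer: -1873580552/1353 ≈ -1.3848e+6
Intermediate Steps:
X(Q, l) = 1/(11 + Q + Q³) (X(Q, l) = 1/(Q + (11 + Q³)) = 1/(11 + Q + Q³))
(-1281 + X(q, -20))*1081 = (-1281 + 1/(11 + 11 + 11³))*1081 = (-1281 + 1/(11 + 11 + 1331))*1081 = (-1281 + 1/1353)*1081 = -1733192/1353*1081 = -1873580552/1353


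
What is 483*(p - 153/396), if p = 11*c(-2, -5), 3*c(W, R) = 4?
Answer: 303485/44 ≈ 6897.4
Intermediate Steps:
c(W, R) = 4/3 (c(W, R) = (1/3)*4 = 4/3)
p = 44/3 (p = 11*(4/3) = 44/3 ≈ 14.667)
483*(p - 153/396) = 483*(44/3 - 153/396) = 483*(44/3 - 153*1/396) = 483*(44/3 - 17/44) = 483*(1885/132) = 303485/44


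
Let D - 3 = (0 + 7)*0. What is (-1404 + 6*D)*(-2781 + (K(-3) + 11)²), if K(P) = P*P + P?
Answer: 3453912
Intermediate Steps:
D = 3 (D = 3 + (0 + 7)*0 = 3 + 7*0 = 3 + 0 = 3)
K(P) = P + P² (K(P) = P² + P = P + P²)
(-1404 + 6*D)*(-2781 + (K(-3) + 11)²) = (-1404 + 6*3)*(-2781 + (-3*(1 - 3) + 11)²) = (-1404 + 18)*(-2781 + (-3*(-2) + 11)²) = -1386*(-2781 + (6 + 11)²) = -1386*(-2781 + 17²) = -1386*(-2781 + 289) = -1386*(-2492) = 3453912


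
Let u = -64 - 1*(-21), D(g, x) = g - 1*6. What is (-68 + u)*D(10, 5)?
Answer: -444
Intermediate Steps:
D(g, x) = -6 + g (D(g, x) = g - 6 = -6 + g)
u = -43 (u = -64 + 21 = -43)
(-68 + u)*D(10, 5) = (-68 - 43)*(-6 + 10) = -111*4 = -444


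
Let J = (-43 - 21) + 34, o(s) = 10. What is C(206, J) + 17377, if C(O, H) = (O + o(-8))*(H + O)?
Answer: 55393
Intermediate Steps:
J = -30 (J = -64 + 34 = -30)
C(O, H) = (10 + O)*(H + O) (C(O, H) = (O + 10)*(H + O) = (10 + O)*(H + O))
C(206, J) + 17377 = (206² + 10*(-30) + 10*206 - 30*206) + 17377 = (42436 - 300 + 2060 - 6180) + 17377 = 38016 + 17377 = 55393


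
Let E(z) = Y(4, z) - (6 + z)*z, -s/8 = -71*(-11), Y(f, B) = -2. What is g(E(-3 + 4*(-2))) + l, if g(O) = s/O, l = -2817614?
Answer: -160597750/57 ≈ -2.8175e+6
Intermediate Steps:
s = -6248 (s = -(-568)*(-11) = -8*781 = -6248)
E(z) = -2 - z*(6 + z) (E(z) = -2 - (6 + z)*z = -2 - z*(6 + z))
g(O) = -6248/O
g(E(-3 + 4*(-2))) + l = -6248/(-2 - (-3 + 4*(-2))**2 - 6*(-3 + 4*(-2))) - 2817614 = -6248/(-2 - (-3 - 8)**2 - 6*(-3 - 8)) - 2817614 = -6248/(-2 - 1*(-11)**2 - 6*(-11)) - 2817614 = -6248/(-2 - 1*121 + 66) - 2817614 = -6248/(-2 - 121 + 66) - 2817614 = -6248/(-57) - 2817614 = -6248*(-1/57) - 2817614 = 6248/57 - 2817614 = -160597750/57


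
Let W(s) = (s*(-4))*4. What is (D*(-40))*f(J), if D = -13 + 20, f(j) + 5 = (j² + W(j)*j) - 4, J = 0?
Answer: 2520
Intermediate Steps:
W(s) = -16*s (W(s) = -4*s*4 = -16*s)
f(j) = -9 - 15*j² (f(j) = -5 + ((j² + (-16*j)*j) - 4) = -5 + ((j² - 16*j²) - 4) = -5 + (-15*j² - 4) = -5 + (-4 - 15*j²) = -9 - 15*j²)
D = 7
(D*(-40))*f(J) = (7*(-40))*(-9 - 15*0²) = -280*(-9 - 15*0) = -280*(-9 + 0) = -280*(-9) = 2520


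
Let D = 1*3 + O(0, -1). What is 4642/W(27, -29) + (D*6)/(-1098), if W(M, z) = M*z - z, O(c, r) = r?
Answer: -425497/68991 ≈ -6.1674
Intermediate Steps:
W(M, z) = -z + M*z
D = 2 (D = 1*3 - 1 = 3 - 1 = 2)
4642/W(27, -29) + (D*6)/(-1098) = 4642/((-29*(-1 + 27))) + (2*6)/(-1098) = 4642/((-29*26)) + 12*(-1/1098) = 4642/(-754) - 2/183 = 4642*(-1/754) - 2/183 = -2321/377 - 2/183 = -425497/68991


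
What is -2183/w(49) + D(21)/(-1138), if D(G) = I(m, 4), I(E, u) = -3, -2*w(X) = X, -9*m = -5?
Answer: 4968655/55762 ≈ 89.105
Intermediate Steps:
m = 5/9 (m = -⅑*(-5) = 5/9 ≈ 0.55556)
w(X) = -X/2
D(G) = -3
-2183/w(49) + D(21)/(-1138) = -2183/((-½*49)) - 3/(-1138) = -2183/(-49/2) - 3*(-1/1138) = -2183*(-2/49) + 3/1138 = 4366/49 + 3/1138 = 4968655/55762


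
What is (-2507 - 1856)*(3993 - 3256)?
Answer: -3215531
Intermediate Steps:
(-2507 - 1856)*(3993 - 3256) = -4363*737 = -3215531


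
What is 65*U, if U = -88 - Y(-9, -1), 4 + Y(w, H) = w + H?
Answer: -4810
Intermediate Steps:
Y(w, H) = -4 + H + w (Y(w, H) = -4 + (w + H) = -4 + (H + w) = -4 + H + w)
U = -74 (U = -88 - (-4 - 1 - 9) = -88 - 1*(-14) = -88 + 14 = -74)
65*U = 65*(-74) = -4810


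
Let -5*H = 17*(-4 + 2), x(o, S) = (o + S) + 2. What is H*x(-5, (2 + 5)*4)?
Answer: 170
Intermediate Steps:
x(o, S) = 2 + S + o (x(o, S) = (S + o) + 2 = 2 + S + o)
H = 34/5 (H = -17*(-4 + 2)/5 = -17*(-2)/5 = -1/5*(-34) = 34/5 ≈ 6.8000)
H*x(-5, (2 + 5)*4) = 34*(2 + (2 + 5)*4 - 5)/5 = 34*(2 + 7*4 - 5)/5 = 34*(2 + 28 - 5)/5 = (34/5)*25 = 170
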